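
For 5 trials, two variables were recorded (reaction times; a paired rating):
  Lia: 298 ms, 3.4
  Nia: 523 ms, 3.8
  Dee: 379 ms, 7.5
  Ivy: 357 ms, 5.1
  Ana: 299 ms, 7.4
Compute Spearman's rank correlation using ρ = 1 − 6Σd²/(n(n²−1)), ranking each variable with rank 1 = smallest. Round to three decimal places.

Ranks of variable 1: 1, 5, 4, 3, 2
Ranks of variable 2: 1, 2, 5, 3, 4
d = r₁ − r₂: 0, 3, -1, 0, -2
d²: 0, 9, 1, 0, 4; Σd² = 14
ρ = 1 − 6·14/(5·24) = 1 − 84/120 = 0.300

0.300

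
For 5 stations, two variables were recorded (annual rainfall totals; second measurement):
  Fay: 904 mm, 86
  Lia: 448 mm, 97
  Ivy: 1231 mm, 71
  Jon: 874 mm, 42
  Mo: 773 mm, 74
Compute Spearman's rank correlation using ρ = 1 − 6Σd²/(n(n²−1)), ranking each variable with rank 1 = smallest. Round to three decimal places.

-0.500

Ranks of variable 1: 4, 1, 5, 3, 2
Ranks of variable 2: 4, 5, 2, 1, 3
d = r₁ − r₂: 0, -4, 3, 2, -1
d²: 0, 16, 9, 4, 1; Σd² = 30
ρ = 1 − 6·30/(5·24) = 1 − 180/120 = -0.500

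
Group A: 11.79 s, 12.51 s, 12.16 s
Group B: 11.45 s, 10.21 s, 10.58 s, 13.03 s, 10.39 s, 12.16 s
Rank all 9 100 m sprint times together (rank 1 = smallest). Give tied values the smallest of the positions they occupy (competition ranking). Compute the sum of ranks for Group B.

Sorted (ascending): 10.21, 10.39, 10.58, 11.45, 11.79, 12.16, 12.16, 12.51, 13.03
The 2 values of 12.16 occupy positions 6–7 → each gets rank 6.
Group B values → pooled ranks: 11.45→4, 10.21→1, 10.58→3, 13.03→9, 10.39→2, 12.16→6
Rank sum = 4 + 1 + 3 + 9 + 2 + 6 = 25

25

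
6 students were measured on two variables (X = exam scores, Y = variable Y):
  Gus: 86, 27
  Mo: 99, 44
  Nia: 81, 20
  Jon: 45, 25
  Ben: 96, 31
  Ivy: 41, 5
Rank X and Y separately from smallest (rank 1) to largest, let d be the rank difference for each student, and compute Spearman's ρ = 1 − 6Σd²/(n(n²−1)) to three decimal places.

0.943

Ranks of variable 1: 4, 6, 3, 2, 5, 1
Ranks of variable 2: 4, 6, 2, 3, 5, 1
d = r₁ − r₂: 0, 0, 1, -1, 0, 0
d²: 0, 0, 1, 1, 0, 0; Σd² = 2
ρ = 1 − 6·2/(6·35) = 1 − 12/210 = 0.943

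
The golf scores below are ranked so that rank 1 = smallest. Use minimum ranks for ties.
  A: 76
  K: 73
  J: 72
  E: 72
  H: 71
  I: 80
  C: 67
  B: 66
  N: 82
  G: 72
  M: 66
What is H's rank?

Sorted (ascending): 66, 66, 67, 71, 72, 72, 72, 73, 76, 80, 82
The 2 values of 66 occupy positions 1–2 → each gets rank 1.
The 3 values of 72 occupy positions 5–7 → each gets rank 5.
H has value 71 → rank 4.

4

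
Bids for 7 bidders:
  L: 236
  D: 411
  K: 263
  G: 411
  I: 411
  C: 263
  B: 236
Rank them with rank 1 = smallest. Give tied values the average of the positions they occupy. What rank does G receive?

Sorted (ascending): 236, 236, 263, 263, 411, 411, 411
The 2 values of 236 occupy positions 1–2 → average rank (1+2)/2 = 1.5.
The 2 values of 263 occupy positions 3–4 → average rank (3+4)/2 = 3.5.
The 3 values of 411 occupy positions 5–7 → average rank 6.
G has value 411 → rank 6.

6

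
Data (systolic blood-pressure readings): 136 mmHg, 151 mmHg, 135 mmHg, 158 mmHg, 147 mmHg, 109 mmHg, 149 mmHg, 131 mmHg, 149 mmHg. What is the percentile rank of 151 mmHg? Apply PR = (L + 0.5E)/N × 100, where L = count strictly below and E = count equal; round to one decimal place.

N = 9.
Strictly below 151: 7. Equal to 151: 1.
PR = (7 + 0.5·1)/9 × 100 = 83.3

83.3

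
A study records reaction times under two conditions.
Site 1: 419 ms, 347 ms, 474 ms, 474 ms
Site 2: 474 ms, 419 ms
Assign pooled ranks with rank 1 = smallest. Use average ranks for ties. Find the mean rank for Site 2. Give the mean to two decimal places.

3.75

Sorted (ascending): 347, 419, 419, 474, 474, 474
The 2 values of 419 occupy positions 2–3 → average rank (2+3)/2 = 2.5.
The 3 values of 474 occupy positions 4–6 → average rank 5.
Site 2 values → pooled ranks: 474→5, 419→2.5
Mean rank = (5 + 2.5) / 2 = 3.75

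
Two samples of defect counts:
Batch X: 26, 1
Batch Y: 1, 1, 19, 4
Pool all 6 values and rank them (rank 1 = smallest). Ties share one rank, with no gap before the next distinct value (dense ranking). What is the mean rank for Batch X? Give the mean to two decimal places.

2.50

Sorted (ascending): 1, 1, 1, 4, 19, 26
The 3 values of 1 share dense rank 1.
Remaining distinct values take the next consecutive integers.
Batch X values → pooled ranks: 26→4, 1→1
Mean rank = (4 + 1) / 2 = 2.50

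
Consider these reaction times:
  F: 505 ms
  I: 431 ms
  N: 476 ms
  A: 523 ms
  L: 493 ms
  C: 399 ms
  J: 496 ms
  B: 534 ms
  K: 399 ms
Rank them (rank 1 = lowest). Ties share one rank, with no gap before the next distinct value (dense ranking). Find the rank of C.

1

Sorted (ascending): 399, 399, 431, 476, 493, 496, 505, 523, 534
The 2 values of 399 share dense rank 1.
Remaining distinct values take the next consecutive integers.
C has value 399 ms → rank 1.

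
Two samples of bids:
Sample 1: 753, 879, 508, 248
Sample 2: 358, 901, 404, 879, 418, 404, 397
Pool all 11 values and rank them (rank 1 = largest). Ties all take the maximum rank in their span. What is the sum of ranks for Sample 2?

Sorted (descending): 901, 879, 879, 753, 508, 418, 404, 404, 397, 358, 248
The 2 values of 879 occupy positions 2–3 → each gets rank 3.
The 2 values of 404 occupy positions 7–8 → each gets rank 8.
Sample 2 values → pooled ranks: 358→10, 901→1, 404→8, 879→3, 418→6, 404→8, 397→9
Rank sum = 10 + 1 + 8 + 3 + 6 + 8 + 9 = 45

45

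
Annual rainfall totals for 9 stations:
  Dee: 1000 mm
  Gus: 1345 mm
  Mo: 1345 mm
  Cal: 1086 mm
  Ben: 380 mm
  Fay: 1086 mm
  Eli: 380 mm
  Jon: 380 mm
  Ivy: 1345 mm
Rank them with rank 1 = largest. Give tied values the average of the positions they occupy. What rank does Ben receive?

8

Sorted (descending): 1345, 1345, 1345, 1086, 1086, 1000, 380, 380, 380
The 3 values of 1345 occupy positions 1–3 → average rank 2.
The 2 values of 1086 occupy positions 4–5 → average rank (4+5)/2 = 4.5.
The 3 values of 380 occupy positions 7–9 → average rank 8.
Ben has value 380 mm → rank 8.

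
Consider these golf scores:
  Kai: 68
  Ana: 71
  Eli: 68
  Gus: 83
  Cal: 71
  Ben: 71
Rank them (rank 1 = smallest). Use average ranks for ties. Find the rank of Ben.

Sorted (ascending): 68, 68, 71, 71, 71, 83
The 2 values of 68 occupy positions 1–2 → average rank (1+2)/2 = 1.5.
The 3 values of 71 occupy positions 3–5 → average rank 4.
Ben has value 71 → rank 4.

4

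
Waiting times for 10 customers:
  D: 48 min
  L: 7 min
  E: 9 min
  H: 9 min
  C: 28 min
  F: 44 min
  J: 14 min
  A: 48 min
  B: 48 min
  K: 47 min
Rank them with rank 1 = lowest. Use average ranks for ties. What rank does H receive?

2.5

Sorted (ascending): 7, 9, 9, 14, 28, 44, 47, 48, 48, 48
The 2 values of 9 occupy positions 2–3 → average rank (2+3)/2 = 2.5.
The 3 values of 48 occupy positions 8–10 → average rank 9.
H has value 9 min → rank 2.5.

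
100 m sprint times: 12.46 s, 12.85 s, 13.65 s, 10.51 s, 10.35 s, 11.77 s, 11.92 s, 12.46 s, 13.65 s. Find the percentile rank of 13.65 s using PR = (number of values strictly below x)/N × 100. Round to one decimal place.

77.8

N = 9.
Strictly below 13.65: 7. Equal to 13.65: 2.
PR = 7/9 × 100 = 77.8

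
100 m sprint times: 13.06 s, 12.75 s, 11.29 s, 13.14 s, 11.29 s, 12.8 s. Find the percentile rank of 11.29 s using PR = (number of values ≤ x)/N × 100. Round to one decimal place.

N = 6.
Strictly below 11.29: 0. Equal to 11.29: 2.
PR = 2/6 × 100 = 33.3

33.3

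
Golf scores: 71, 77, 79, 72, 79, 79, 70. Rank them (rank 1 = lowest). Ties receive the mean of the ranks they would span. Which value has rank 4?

Sorted (ascending): 70, 71, 72, 77, 79, 79, 79
The 3 values of 79 occupy positions 5–7 → average rank 6.
Rank 4 → value 77.

77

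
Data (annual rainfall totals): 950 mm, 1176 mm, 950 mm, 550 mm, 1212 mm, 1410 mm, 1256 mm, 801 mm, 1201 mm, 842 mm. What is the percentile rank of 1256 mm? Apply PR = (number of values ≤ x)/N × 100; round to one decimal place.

N = 10.
Strictly below 1256: 8. Equal to 1256: 1.
PR = 9/10 × 100 = 90.0

90.0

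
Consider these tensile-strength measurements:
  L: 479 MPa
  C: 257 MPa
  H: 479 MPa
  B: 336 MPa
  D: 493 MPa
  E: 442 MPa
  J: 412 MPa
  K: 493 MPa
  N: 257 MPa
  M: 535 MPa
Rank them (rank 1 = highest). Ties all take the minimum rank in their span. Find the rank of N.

9

Sorted (descending): 535, 493, 493, 479, 479, 442, 412, 336, 257, 257
The 2 values of 493 occupy positions 2–3 → each gets rank 2.
The 2 values of 479 occupy positions 4–5 → each gets rank 4.
The 2 values of 257 occupy positions 9–10 → each gets rank 9.
N has value 257 MPa → rank 9.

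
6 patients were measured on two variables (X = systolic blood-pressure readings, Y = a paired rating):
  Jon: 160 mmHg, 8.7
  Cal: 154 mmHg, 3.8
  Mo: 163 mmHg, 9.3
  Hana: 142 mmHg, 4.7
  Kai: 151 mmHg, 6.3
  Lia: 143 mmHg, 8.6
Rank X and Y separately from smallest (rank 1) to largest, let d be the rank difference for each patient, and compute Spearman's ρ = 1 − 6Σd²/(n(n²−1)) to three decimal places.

0.600

Ranks of variable 1: 5, 4, 6, 1, 3, 2
Ranks of variable 2: 5, 1, 6, 2, 3, 4
d = r₁ − r₂: 0, 3, 0, -1, 0, -2
d²: 0, 9, 0, 1, 0, 4; Σd² = 14
ρ = 1 − 6·14/(6·35) = 1 − 84/210 = 0.600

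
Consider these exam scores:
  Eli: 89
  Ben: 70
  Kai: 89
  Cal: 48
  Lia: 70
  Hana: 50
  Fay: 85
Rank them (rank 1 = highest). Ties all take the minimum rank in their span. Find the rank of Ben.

4

Sorted (descending): 89, 89, 85, 70, 70, 50, 48
The 2 values of 89 occupy positions 1–2 → each gets rank 1.
The 2 values of 70 occupy positions 4–5 → each gets rank 4.
Ben has value 70 → rank 4.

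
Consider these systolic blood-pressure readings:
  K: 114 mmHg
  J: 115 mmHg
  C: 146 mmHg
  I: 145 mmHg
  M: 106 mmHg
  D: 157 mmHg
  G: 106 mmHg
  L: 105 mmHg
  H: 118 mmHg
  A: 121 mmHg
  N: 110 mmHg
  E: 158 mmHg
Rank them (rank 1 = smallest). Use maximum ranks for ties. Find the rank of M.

Sorted (ascending): 105, 106, 106, 110, 114, 115, 118, 121, 145, 146, 157, 158
The 2 values of 106 occupy positions 2–3 → each gets rank 3.
M has value 106 mmHg → rank 3.

3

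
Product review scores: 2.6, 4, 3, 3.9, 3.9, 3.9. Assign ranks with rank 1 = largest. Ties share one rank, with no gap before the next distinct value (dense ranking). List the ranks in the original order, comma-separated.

Sorted (descending): 4, 3.9, 3.9, 3.9, 3, 2.6
The 3 values of 3.9 share dense rank 2.
Remaining distinct values take the next consecutive integers.

4, 1, 3, 2, 2, 2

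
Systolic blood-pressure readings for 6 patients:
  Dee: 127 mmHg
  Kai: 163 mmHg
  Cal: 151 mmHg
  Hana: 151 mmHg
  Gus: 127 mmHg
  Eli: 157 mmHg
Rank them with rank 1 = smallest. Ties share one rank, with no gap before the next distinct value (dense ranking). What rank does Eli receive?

Sorted (ascending): 127, 127, 151, 151, 157, 163
The 2 values of 127 share dense rank 1.
The 2 values of 151 share dense rank 2.
Remaining distinct values take the next consecutive integers.
Eli has value 157 mmHg → rank 3.

3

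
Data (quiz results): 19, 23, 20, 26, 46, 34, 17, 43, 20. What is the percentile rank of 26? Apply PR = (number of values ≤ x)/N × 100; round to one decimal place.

N = 9.
Strictly below 26: 5. Equal to 26: 1.
PR = 6/9 × 100 = 66.7

66.7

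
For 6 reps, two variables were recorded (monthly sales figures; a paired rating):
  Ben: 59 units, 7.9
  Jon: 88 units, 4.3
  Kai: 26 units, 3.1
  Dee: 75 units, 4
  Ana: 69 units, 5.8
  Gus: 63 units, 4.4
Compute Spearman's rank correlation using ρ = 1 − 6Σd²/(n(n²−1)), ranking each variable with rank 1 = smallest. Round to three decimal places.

-0.029

Ranks of variable 1: 2, 6, 1, 5, 4, 3
Ranks of variable 2: 6, 3, 1, 2, 5, 4
d = r₁ − r₂: -4, 3, 0, 3, -1, -1
d²: 16, 9, 0, 9, 1, 1; Σd² = 36
ρ = 1 − 6·36/(6·35) = 1 − 216/210 = -0.029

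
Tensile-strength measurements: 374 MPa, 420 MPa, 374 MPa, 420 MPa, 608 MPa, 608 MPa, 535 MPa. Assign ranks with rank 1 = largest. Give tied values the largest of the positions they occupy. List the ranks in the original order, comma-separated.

7, 5, 7, 5, 2, 2, 3

Sorted (descending): 608, 608, 535, 420, 420, 374, 374
The 2 values of 608 occupy positions 1–2 → each gets rank 2.
The 2 values of 420 occupy positions 4–5 → each gets rank 5.
The 2 values of 374 occupy positions 6–7 → each gets rank 7.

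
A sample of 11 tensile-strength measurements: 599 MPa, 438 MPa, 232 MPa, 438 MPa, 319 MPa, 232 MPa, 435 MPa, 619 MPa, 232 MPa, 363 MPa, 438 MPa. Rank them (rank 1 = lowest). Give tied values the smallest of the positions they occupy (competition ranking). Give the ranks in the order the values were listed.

10, 7, 1, 7, 4, 1, 6, 11, 1, 5, 7

Sorted (ascending): 232, 232, 232, 319, 363, 435, 438, 438, 438, 599, 619
The 3 values of 232 occupy positions 1–3 → each gets rank 1.
The 3 values of 438 occupy positions 7–9 → each gets rank 7.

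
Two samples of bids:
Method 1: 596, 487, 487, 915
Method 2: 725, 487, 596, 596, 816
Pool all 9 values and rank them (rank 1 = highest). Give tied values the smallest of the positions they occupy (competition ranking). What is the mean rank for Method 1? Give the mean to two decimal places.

Sorted (descending): 915, 816, 725, 596, 596, 596, 487, 487, 487
The 3 values of 596 occupy positions 4–6 → each gets rank 4.
The 3 values of 487 occupy positions 7–9 → each gets rank 7.
Method 1 values → pooled ranks: 596→4, 487→7, 487→7, 915→1
Mean rank = (4 + 7 + 7 + 1) / 4 = 4.75

4.75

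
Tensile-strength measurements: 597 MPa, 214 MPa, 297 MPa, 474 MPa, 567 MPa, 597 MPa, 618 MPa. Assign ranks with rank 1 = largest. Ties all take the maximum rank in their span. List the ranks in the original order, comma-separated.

3, 7, 6, 5, 4, 3, 1

Sorted (descending): 618, 597, 597, 567, 474, 297, 214
The 2 values of 597 occupy positions 2–3 → each gets rank 3.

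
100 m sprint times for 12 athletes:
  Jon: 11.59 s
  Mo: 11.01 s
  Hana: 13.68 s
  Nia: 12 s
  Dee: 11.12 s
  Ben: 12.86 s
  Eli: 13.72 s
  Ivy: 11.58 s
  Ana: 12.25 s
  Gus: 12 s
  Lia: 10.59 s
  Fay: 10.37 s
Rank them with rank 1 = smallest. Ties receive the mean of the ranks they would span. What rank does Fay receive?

Sorted (ascending): 10.37, 10.59, 11.01, 11.12, 11.58, 11.59, 12, 12, 12.25, 12.86, 13.68, 13.72
The 2 values of 12 occupy positions 7–8 → average rank (7+8)/2 = 7.5.
Fay has value 10.37 s → rank 1.

1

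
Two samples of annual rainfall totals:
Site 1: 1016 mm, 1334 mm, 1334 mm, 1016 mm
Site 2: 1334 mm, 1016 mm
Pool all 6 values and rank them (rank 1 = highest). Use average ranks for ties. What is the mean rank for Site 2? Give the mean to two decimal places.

3.50

Sorted (descending): 1334, 1334, 1334, 1016, 1016, 1016
The 3 values of 1334 occupy positions 1–3 → average rank 2.
The 3 values of 1016 occupy positions 4–6 → average rank 5.
Site 2 values → pooled ranks: 1334→2, 1016→5
Mean rank = (2 + 5) / 2 = 3.50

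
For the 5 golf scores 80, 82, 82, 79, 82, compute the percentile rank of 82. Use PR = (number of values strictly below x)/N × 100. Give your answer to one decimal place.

40.0

N = 5.
Strictly below 82: 2. Equal to 82: 3.
PR = 2/5 × 100 = 40.0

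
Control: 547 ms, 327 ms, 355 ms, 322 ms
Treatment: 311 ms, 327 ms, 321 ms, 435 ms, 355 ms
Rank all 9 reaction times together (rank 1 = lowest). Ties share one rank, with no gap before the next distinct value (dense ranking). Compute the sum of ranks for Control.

19

Sorted (ascending): 311, 321, 322, 327, 327, 355, 355, 435, 547
The 2 values of 327 share dense rank 4.
The 2 values of 355 share dense rank 5.
Remaining distinct values take the next consecutive integers.
Control values → pooled ranks: 547→7, 327→4, 355→5, 322→3
Rank sum = 7 + 4 + 5 + 3 = 19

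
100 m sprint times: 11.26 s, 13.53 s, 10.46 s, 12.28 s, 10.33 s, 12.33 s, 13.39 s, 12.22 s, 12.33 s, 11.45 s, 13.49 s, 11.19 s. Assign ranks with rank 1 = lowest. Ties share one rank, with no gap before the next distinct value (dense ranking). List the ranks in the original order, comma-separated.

Sorted (ascending): 10.33, 10.46, 11.19, 11.26, 11.45, 12.22, 12.28, 12.33, 12.33, 13.39, 13.49, 13.53
The 2 values of 12.33 share dense rank 8.
Remaining distinct values take the next consecutive integers.

4, 11, 2, 7, 1, 8, 9, 6, 8, 5, 10, 3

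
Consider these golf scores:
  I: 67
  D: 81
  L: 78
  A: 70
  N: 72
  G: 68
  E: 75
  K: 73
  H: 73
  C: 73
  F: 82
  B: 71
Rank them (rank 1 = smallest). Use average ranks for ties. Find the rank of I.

1

Sorted (ascending): 67, 68, 70, 71, 72, 73, 73, 73, 75, 78, 81, 82
The 3 values of 73 occupy positions 6–8 → average rank 7.
I has value 67 → rank 1.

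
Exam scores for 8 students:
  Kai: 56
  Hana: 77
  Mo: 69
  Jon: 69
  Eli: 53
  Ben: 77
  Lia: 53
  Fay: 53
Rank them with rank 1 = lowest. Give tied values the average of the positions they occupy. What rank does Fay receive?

2

Sorted (ascending): 53, 53, 53, 56, 69, 69, 77, 77
The 3 values of 53 occupy positions 1–3 → average rank 2.
The 2 values of 69 occupy positions 5–6 → average rank (5+6)/2 = 5.5.
The 2 values of 77 occupy positions 7–8 → average rank (7+8)/2 = 7.5.
Fay has value 53 → rank 2.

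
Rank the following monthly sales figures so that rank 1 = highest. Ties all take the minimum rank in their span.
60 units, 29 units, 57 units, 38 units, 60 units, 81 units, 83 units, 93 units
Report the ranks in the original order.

4, 8, 6, 7, 4, 3, 2, 1

Sorted (descending): 93, 83, 81, 60, 60, 57, 38, 29
The 2 values of 60 occupy positions 4–5 → each gets rank 4.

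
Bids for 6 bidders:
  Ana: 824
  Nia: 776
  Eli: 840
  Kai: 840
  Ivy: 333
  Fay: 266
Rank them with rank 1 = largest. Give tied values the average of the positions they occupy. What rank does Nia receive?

4

Sorted (descending): 840, 840, 824, 776, 333, 266
The 2 values of 840 occupy positions 1–2 → average rank (1+2)/2 = 1.5.
Nia has value 776 → rank 4.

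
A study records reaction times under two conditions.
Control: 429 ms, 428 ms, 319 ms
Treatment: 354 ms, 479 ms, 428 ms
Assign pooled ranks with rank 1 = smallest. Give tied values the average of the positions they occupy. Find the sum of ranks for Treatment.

11.5

Sorted (ascending): 319, 354, 428, 428, 429, 479
The 2 values of 428 occupy positions 3–4 → average rank (3+4)/2 = 3.5.
Treatment values → pooled ranks: 354→2, 479→6, 428→3.5
Rank sum = 2 + 6 + 3.5 = 11.5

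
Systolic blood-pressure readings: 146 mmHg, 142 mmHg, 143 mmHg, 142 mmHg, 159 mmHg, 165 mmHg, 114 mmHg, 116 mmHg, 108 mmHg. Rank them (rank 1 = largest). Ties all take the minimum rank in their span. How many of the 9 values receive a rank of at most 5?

Sorted (descending): 165, 159, 146, 143, 142, 142, 116, 114, 108
The 2 values of 142 occupy positions 5–6 → each gets rank 5.
Ranks ≤ 5: {1, 2, 3, 4, 5, 5} → 6 values.

6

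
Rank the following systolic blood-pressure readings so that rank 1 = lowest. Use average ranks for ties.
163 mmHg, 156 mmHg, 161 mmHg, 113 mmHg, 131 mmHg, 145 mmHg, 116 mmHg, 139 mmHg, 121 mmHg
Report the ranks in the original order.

9, 7, 8, 1, 4, 6, 2, 5, 3

Sorted (ascending): 113, 116, 121, 131, 139, 145, 156, 161, 163
No ties — each value takes its position as its rank.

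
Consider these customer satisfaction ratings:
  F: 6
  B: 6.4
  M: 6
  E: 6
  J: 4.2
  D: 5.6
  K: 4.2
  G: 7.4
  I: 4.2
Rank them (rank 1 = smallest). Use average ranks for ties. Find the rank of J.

2

Sorted (ascending): 4.2, 4.2, 4.2, 5.6, 6, 6, 6, 6.4, 7.4
The 3 values of 4.2 occupy positions 1–3 → average rank 2.
The 3 values of 6 occupy positions 5–7 → average rank 6.
J has value 4.2 → rank 2.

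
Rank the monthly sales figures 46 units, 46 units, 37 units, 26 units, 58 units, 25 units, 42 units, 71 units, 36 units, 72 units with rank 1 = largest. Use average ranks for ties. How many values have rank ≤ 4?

Sorted (descending): 72, 71, 58, 46, 46, 42, 37, 36, 26, 25
The 2 values of 46 occupy positions 4–5 → average rank (4+5)/2 = 4.5.
Ranks ≤ 4: {1, 2, 3} → 3 values.

3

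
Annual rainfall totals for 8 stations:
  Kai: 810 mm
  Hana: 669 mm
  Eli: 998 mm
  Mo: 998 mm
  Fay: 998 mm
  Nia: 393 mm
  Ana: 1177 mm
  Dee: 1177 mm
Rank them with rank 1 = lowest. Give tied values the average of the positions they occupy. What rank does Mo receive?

Sorted (ascending): 393, 669, 810, 998, 998, 998, 1177, 1177
The 3 values of 998 occupy positions 4–6 → average rank 5.
The 2 values of 1177 occupy positions 7–8 → average rank (7+8)/2 = 7.5.
Mo has value 998 mm → rank 5.

5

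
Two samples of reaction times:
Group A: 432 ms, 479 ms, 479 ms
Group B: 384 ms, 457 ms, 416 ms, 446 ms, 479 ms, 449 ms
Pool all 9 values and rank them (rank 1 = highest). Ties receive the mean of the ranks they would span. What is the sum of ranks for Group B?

Sorted (descending): 479, 479, 479, 457, 449, 446, 432, 416, 384
The 3 values of 479 occupy positions 1–3 → average rank 2.
Group B values → pooled ranks: 384→9, 457→4, 416→8, 446→6, 479→2, 449→5
Rank sum = 9 + 4 + 8 + 6 + 2 + 5 = 34

34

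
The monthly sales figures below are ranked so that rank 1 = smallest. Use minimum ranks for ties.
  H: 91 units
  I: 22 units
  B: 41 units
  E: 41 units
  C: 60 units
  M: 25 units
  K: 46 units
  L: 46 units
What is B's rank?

Sorted (ascending): 22, 25, 41, 41, 46, 46, 60, 91
The 2 values of 41 occupy positions 3–4 → each gets rank 3.
The 2 values of 46 occupy positions 5–6 → each gets rank 5.
B has value 41 units → rank 3.

3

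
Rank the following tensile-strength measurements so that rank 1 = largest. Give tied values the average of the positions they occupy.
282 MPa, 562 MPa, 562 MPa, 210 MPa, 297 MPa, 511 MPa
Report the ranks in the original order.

5, 1.5, 1.5, 6, 4, 3

Sorted (descending): 562, 562, 511, 297, 282, 210
The 2 values of 562 occupy positions 1–2 → average rank (1+2)/2 = 1.5.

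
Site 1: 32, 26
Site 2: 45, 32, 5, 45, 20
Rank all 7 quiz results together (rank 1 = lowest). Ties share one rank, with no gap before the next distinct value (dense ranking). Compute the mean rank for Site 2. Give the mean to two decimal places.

Sorted (ascending): 5, 20, 26, 32, 32, 45, 45
The 2 values of 32 share dense rank 4.
The 2 values of 45 share dense rank 5.
Remaining distinct values take the next consecutive integers.
Site 2 values → pooled ranks: 45→5, 32→4, 5→1, 45→5, 20→2
Mean rank = (5 + 4 + 1 + 5 + 2) / 5 = 3.40

3.40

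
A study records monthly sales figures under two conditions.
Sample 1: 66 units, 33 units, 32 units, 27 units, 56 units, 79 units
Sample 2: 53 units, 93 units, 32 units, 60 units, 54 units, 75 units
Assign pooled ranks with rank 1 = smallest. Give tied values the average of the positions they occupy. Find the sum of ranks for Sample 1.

34.5

Sorted (ascending): 27, 32, 32, 33, 53, 54, 56, 60, 66, 75, 79, 93
The 2 values of 32 occupy positions 2–3 → average rank (2+3)/2 = 2.5.
Sample 1 values → pooled ranks: 66→9, 33→4, 32→2.5, 27→1, 56→7, 79→11
Rank sum = 9 + 4 + 2.5 + 1 + 7 + 11 = 34.5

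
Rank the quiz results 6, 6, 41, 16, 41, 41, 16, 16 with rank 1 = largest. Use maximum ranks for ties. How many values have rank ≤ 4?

3

Sorted (descending): 41, 41, 41, 16, 16, 16, 6, 6
The 3 values of 41 occupy positions 1–3 → each gets rank 3.
The 3 values of 16 occupy positions 4–6 → each gets rank 6.
The 2 values of 6 occupy positions 7–8 → each gets rank 8.
Ranks ≤ 4: {3, 3, 3} → 3 values.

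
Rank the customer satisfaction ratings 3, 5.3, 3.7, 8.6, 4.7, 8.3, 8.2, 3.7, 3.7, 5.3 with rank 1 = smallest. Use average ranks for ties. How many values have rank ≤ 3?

Sorted (ascending): 3, 3.7, 3.7, 3.7, 4.7, 5.3, 5.3, 8.2, 8.3, 8.6
The 3 values of 3.7 occupy positions 2–4 → average rank 3.
The 2 values of 5.3 occupy positions 6–7 → average rank (6+7)/2 = 6.5.
Ranks ≤ 3: {1, 3, 3, 3} → 4 values.

4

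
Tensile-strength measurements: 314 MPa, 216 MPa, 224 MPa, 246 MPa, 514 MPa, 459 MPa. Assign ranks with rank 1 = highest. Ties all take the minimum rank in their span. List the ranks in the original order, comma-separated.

3, 6, 5, 4, 1, 2

Sorted (descending): 514, 459, 314, 246, 224, 216
No ties — each value takes its position as its rank.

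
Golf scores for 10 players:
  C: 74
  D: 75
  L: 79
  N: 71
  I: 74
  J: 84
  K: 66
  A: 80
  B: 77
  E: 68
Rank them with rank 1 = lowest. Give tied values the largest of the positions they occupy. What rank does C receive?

Sorted (ascending): 66, 68, 71, 74, 74, 75, 77, 79, 80, 84
The 2 values of 74 occupy positions 4–5 → each gets rank 5.
C has value 74 → rank 5.

5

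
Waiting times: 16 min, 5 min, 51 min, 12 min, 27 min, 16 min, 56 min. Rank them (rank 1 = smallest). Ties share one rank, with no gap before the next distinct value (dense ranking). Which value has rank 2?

Sorted (ascending): 5, 12, 16, 16, 27, 51, 56
The 2 values of 16 share dense rank 3.
Remaining distinct values take the next consecutive integers.
Rank 2 → value 12.

12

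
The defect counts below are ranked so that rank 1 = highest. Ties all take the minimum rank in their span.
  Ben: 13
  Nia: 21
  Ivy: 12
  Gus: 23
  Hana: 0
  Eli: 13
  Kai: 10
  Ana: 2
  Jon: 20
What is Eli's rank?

Sorted (descending): 23, 21, 20, 13, 13, 12, 10, 2, 0
The 2 values of 13 occupy positions 4–5 → each gets rank 4.
Eli has value 13 → rank 4.

4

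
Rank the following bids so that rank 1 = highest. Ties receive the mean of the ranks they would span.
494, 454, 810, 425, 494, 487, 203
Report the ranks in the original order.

2.5, 5, 1, 6, 2.5, 4, 7

Sorted (descending): 810, 494, 494, 487, 454, 425, 203
The 2 values of 494 occupy positions 2–3 → average rank (2+3)/2 = 2.5.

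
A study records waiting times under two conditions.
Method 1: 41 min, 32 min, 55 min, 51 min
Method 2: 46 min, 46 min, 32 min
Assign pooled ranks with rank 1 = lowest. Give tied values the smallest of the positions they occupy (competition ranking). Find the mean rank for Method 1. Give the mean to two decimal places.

Sorted (ascending): 32, 32, 41, 46, 46, 51, 55
The 2 values of 32 occupy positions 1–2 → each gets rank 1.
The 2 values of 46 occupy positions 4–5 → each gets rank 4.
Method 1 values → pooled ranks: 41→3, 32→1, 55→7, 51→6
Mean rank = (3 + 1 + 7 + 6) / 4 = 4.25

4.25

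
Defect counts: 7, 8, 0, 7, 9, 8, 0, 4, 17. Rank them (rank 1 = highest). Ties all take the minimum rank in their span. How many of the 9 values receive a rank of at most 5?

6

Sorted (descending): 17, 9, 8, 8, 7, 7, 4, 0, 0
The 2 values of 8 occupy positions 3–4 → each gets rank 3.
The 2 values of 7 occupy positions 5–6 → each gets rank 5.
The 2 values of 0 occupy positions 8–9 → each gets rank 8.
Ranks ≤ 5: {1, 2, 3, 3, 5, 5} → 6 values.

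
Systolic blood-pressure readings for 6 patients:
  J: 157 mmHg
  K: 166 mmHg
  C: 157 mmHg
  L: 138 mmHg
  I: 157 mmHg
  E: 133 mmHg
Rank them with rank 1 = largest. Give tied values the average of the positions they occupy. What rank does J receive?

Sorted (descending): 166, 157, 157, 157, 138, 133
The 3 values of 157 occupy positions 2–4 → average rank 3.
J has value 157 mmHg → rank 3.

3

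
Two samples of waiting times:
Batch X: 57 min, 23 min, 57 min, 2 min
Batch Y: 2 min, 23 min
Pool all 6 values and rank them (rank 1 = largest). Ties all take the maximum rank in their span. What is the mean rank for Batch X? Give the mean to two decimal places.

3.50

Sorted (descending): 57, 57, 23, 23, 2, 2
The 2 values of 57 occupy positions 1–2 → each gets rank 2.
The 2 values of 23 occupy positions 3–4 → each gets rank 4.
The 2 values of 2 occupy positions 5–6 → each gets rank 6.
Batch X values → pooled ranks: 57→2, 23→4, 57→2, 2→6
Mean rank = (2 + 4 + 2 + 6) / 4 = 3.50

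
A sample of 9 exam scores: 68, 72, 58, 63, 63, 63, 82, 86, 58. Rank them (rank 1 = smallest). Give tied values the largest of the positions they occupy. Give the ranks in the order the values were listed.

6, 7, 2, 5, 5, 5, 8, 9, 2

Sorted (ascending): 58, 58, 63, 63, 63, 68, 72, 82, 86
The 2 values of 58 occupy positions 1–2 → each gets rank 2.
The 3 values of 63 occupy positions 3–5 → each gets rank 5.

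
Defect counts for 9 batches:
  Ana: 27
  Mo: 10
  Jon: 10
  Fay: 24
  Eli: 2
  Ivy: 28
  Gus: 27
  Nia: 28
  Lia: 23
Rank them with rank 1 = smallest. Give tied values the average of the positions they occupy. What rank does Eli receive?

1

Sorted (ascending): 2, 10, 10, 23, 24, 27, 27, 28, 28
The 2 values of 10 occupy positions 2–3 → average rank (2+3)/2 = 2.5.
The 2 values of 27 occupy positions 6–7 → average rank (6+7)/2 = 6.5.
The 2 values of 28 occupy positions 8–9 → average rank (8+9)/2 = 8.5.
Eli has value 2 → rank 1.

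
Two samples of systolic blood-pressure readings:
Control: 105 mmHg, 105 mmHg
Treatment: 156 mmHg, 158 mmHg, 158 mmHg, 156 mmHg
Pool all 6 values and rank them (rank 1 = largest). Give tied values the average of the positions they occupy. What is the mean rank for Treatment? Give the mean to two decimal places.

Sorted (descending): 158, 158, 156, 156, 105, 105
The 2 values of 158 occupy positions 1–2 → average rank (1+2)/2 = 1.5.
The 2 values of 156 occupy positions 3–4 → average rank (3+4)/2 = 3.5.
The 2 values of 105 occupy positions 5–6 → average rank (5+6)/2 = 5.5.
Treatment values → pooled ranks: 156→3.5, 158→1.5, 158→1.5, 156→3.5
Mean rank = (3.5 + 1.5 + 1.5 + 3.5) / 4 = 2.50

2.50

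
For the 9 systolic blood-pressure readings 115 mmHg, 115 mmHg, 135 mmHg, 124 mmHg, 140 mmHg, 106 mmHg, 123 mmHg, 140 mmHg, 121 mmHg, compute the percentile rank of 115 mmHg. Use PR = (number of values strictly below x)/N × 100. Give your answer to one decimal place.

11.1

N = 9.
Strictly below 115: 1. Equal to 115: 2.
PR = 1/9 × 100 = 11.1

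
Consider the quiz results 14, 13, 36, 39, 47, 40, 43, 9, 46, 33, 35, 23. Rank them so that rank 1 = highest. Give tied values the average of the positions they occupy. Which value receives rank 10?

14

Sorted (descending): 47, 46, 43, 40, 39, 36, 35, 33, 23, 14, 13, 9
No ties — each value takes its position as its rank.
Rank 10 → value 14.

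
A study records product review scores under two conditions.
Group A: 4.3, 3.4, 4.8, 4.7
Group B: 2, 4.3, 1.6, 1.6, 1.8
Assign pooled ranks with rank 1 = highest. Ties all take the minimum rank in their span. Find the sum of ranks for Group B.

32

Sorted (descending): 4.8, 4.7, 4.3, 4.3, 3.4, 2, 1.8, 1.6, 1.6
The 2 values of 4.3 occupy positions 3–4 → each gets rank 3.
The 2 values of 1.6 occupy positions 8–9 → each gets rank 8.
Group B values → pooled ranks: 2→6, 4.3→3, 1.6→8, 1.6→8, 1.8→7
Rank sum = 6 + 3 + 8 + 8 + 7 = 32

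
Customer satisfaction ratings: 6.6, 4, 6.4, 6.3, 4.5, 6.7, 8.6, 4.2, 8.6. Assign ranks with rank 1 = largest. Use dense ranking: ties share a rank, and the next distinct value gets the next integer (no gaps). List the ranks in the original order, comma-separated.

Sorted (descending): 8.6, 8.6, 6.7, 6.6, 6.4, 6.3, 4.5, 4.2, 4
The 2 values of 8.6 share dense rank 1.
Remaining distinct values take the next consecutive integers.

3, 8, 4, 5, 6, 2, 1, 7, 1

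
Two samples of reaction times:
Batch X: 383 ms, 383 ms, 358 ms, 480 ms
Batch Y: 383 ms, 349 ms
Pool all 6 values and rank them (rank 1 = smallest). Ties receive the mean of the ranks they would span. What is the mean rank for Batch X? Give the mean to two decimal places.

4.00

Sorted (ascending): 349, 358, 383, 383, 383, 480
The 3 values of 383 occupy positions 3–5 → average rank 4.
Batch X values → pooled ranks: 383→4, 383→4, 358→2, 480→6
Mean rank = (4 + 4 + 2 + 6) / 4 = 4.00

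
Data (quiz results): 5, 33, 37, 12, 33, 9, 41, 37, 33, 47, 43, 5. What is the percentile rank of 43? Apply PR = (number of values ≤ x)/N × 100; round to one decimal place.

N = 12.
Strictly below 43: 10. Equal to 43: 1.
PR = 11/12 × 100 = 91.7

91.7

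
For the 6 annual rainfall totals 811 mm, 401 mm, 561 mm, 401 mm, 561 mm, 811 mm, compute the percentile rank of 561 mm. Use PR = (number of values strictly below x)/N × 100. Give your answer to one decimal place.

33.3

N = 6.
Strictly below 561: 2. Equal to 561: 2.
PR = 2/6 × 100 = 33.3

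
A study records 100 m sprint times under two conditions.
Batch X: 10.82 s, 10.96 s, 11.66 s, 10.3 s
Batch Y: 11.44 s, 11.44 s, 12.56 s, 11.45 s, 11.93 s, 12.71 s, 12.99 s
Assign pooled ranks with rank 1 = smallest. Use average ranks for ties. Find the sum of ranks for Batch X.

13

Sorted (ascending): 10.3, 10.82, 10.96, 11.44, 11.44, 11.45, 11.66, 11.93, 12.56, 12.71, 12.99
The 2 values of 11.44 occupy positions 4–5 → average rank (4+5)/2 = 4.5.
Batch X values → pooled ranks: 10.82→2, 10.96→3, 11.66→7, 10.3→1
Rank sum = 2 + 3 + 7 + 1 = 13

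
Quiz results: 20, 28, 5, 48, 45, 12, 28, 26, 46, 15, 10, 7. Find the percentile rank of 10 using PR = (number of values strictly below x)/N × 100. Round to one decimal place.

16.7

N = 12.
Strictly below 10: 2. Equal to 10: 1.
PR = 2/12 × 100 = 16.7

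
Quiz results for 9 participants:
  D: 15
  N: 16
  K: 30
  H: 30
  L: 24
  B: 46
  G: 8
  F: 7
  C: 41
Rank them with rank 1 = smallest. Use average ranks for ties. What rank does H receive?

6.5

Sorted (ascending): 7, 8, 15, 16, 24, 30, 30, 41, 46
The 2 values of 30 occupy positions 6–7 → average rank (6+7)/2 = 6.5.
H has value 30 → rank 6.5.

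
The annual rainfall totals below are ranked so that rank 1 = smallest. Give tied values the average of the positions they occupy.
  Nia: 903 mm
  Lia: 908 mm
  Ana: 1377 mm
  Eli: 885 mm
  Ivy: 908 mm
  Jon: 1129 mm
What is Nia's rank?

2

Sorted (ascending): 885, 903, 908, 908, 1129, 1377
The 2 values of 908 occupy positions 3–4 → average rank (3+4)/2 = 3.5.
Nia has value 903 mm → rank 2.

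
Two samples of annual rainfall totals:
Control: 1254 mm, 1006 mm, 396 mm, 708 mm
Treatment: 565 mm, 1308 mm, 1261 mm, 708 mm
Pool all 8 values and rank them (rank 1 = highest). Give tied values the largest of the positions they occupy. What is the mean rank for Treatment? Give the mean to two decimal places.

4.00

Sorted (descending): 1308, 1261, 1254, 1006, 708, 708, 565, 396
The 2 values of 708 occupy positions 5–6 → each gets rank 6.
Treatment values → pooled ranks: 565→7, 1308→1, 1261→2, 708→6
Mean rank = (7 + 1 + 2 + 6) / 4 = 4.00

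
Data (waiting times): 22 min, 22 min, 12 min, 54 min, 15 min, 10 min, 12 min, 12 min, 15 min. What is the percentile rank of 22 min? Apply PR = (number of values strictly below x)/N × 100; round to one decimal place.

66.7

N = 9.
Strictly below 22: 6. Equal to 22: 2.
PR = 6/9 × 100 = 66.7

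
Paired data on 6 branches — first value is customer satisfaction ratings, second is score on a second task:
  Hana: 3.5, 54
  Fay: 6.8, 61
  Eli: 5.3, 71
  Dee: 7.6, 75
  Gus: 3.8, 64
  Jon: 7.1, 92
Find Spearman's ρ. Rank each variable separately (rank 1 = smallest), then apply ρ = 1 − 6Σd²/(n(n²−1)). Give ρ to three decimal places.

0.771

Ranks of variable 1: 1, 4, 3, 6, 2, 5
Ranks of variable 2: 1, 2, 4, 5, 3, 6
d = r₁ − r₂: 0, 2, -1, 1, -1, -1
d²: 0, 4, 1, 1, 1, 1; Σd² = 8
ρ = 1 − 6·8/(6·35) = 1 − 48/210 = 0.771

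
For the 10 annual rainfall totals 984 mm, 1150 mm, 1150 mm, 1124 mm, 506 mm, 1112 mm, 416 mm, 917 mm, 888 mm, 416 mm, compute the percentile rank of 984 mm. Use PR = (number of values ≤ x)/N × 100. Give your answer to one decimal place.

60.0

N = 10.
Strictly below 984: 5. Equal to 984: 1.
PR = 6/10 × 100 = 60.0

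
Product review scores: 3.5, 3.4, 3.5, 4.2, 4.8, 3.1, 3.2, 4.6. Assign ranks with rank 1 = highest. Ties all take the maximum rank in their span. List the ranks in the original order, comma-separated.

Sorted (descending): 4.8, 4.6, 4.2, 3.5, 3.5, 3.4, 3.2, 3.1
The 2 values of 3.5 occupy positions 4–5 → each gets rank 5.

5, 6, 5, 3, 1, 8, 7, 2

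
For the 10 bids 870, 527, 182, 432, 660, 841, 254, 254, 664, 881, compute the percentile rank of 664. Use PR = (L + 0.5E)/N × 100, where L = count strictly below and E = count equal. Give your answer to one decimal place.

65.0

N = 10.
Strictly below 664: 6. Equal to 664: 1.
PR = (6 + 0.5·1)/10 × 100 = 65.0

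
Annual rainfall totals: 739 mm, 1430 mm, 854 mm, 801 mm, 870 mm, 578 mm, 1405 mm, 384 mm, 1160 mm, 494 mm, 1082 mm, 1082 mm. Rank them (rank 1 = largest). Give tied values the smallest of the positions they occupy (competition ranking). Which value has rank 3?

1160

Sorted (descending): 1430, 1405, 1160, 1082, 1082, 870, 854, 801, 739, 578, 494, 384
The 2 values of 1082 occupy positions 4–5 → each gets rank 4.
Rank 3 → value 1160.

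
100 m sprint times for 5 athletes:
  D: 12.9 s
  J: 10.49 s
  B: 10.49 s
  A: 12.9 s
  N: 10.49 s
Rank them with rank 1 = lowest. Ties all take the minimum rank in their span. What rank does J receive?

1

Sorted (ascending): 10.49, 10.49, 10.49, 12.9, 12.9
The 3 values of 10.49 occupy positions 1–3 → each gets rank 1.
The 2 values of 12.9 occupy positions 4–5 → each gets rank 4.
J has value 10.49 s → rank 1.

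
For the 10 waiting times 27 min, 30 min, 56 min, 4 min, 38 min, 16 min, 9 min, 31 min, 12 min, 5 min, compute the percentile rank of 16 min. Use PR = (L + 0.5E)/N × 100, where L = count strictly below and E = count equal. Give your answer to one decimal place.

N = 10.
Strictly below 16: 4. Equal to 16: 1.
PR = (4 + 0.5·1)/10 × 100 = 45.0

45.0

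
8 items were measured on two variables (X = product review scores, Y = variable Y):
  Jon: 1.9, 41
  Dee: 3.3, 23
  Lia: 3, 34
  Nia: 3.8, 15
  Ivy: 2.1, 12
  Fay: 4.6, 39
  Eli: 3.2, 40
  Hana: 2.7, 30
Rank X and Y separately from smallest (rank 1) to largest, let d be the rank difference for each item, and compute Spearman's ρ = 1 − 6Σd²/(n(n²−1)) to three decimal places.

-0.119

Ranks of variable 1: 1, 6, 4, 7, 2, 8, 5, 3
Ranks of variable 2: 8, 3, 5, 2, 1, 6, 7, 4
d = r₁ − r₂: -7, 3, -1, 5, 1, 2, -2, -1
d²: 49, 9, 1, 25, 1, 4, 4, 1; Σd² = 94
ρ = 1 − 6·94/(8·63) = 1 − 564/504 = -0.119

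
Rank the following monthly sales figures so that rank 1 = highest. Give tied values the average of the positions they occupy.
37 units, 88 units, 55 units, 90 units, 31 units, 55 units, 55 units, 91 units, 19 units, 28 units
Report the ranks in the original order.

7, 3, 5, 2, 8, 5, 5, 1, 10, 9

Sorted (descending): 91, 90, 88, 55, 55, 55, 37, 31, 28, 19
The 3 values of 55 occupy positions 4–6 → average rank 5.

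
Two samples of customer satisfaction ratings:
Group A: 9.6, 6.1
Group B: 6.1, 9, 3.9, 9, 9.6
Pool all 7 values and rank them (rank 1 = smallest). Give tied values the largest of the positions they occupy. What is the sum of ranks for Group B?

21

Sorted (ascending): 3.9, 6.1, 6.1, 9, 9, 9.6, 9.6
The 2 values of 6.1 occupy positions 2–3 → each gets rank 3.
The 2 values of 9 occupy positions 4–5 → each gets rank 5.
The 2 values of 9.6 occupy positions 6–7 → each gets rank 7.
Group B values → pooled ranks: 6.1→3, 9→5, 3.9→1, 9→5, 9.6→7
Rank sum = 3 + 5 + 1 + 5 + 7 = 21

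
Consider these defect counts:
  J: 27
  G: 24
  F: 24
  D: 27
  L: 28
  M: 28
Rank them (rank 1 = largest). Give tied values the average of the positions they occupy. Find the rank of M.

1.5

Sorted (descending): 28, 28, 27, 27, 24, 24
The 2 values of 28 occupy positions 1–2 → average rank (1+2)/2 = 1.5.
The 2 values of 27 occupy positions 3–4 → average rank (3+4)/2 = 3.5.
The 2 values of 24 occupy positions 5–6 → average rank (5+6)/2 = 5.5.
M has value 28 → rank 1.5.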